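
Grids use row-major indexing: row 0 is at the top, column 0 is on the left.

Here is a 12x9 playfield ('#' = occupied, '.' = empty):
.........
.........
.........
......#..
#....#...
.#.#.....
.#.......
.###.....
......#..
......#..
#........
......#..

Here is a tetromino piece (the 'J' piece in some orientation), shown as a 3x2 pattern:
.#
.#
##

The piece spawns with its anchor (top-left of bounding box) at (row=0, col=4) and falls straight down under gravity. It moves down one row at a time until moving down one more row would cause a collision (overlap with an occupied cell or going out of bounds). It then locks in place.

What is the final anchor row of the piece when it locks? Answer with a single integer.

Spawn at (row=0, col=4). Try each row:
  row 0: fits
  row 1: fits
  row 2: blocked -> lock at row 1

Answer: 1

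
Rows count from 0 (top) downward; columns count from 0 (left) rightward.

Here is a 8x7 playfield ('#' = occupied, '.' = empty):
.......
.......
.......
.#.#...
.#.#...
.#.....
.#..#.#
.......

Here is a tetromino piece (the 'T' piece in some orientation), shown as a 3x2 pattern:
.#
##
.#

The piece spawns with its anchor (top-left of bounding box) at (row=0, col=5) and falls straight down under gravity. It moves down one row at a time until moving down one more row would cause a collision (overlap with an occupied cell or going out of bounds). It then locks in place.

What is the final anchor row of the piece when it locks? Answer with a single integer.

Spawn at (row=0, col=5). Try each row:
  row 0: fits
  row 1: fits
  row 2: fits
  row 3: fits
  row 4: blocked -> lock at row 3

Answer: 3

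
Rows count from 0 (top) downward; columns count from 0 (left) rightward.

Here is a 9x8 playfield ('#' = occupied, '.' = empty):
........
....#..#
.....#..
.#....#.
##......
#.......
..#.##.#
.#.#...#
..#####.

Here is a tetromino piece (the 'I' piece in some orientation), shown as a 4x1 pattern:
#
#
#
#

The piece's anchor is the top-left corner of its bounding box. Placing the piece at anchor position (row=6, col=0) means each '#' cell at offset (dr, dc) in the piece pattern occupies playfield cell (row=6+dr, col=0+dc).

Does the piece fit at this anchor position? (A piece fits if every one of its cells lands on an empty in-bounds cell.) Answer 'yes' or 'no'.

Check each piece cell at anchor (6, 0):
  offset (0,0) -> (6,0): empty -> OK
  offset (1,0) -> (7,0): empty -> OK
  offset (2,0) -> (8,0): empty -> OK
  offset (3,0) -> (9,0): out of bounds -> FAIL
All cells valid: no

Answer: no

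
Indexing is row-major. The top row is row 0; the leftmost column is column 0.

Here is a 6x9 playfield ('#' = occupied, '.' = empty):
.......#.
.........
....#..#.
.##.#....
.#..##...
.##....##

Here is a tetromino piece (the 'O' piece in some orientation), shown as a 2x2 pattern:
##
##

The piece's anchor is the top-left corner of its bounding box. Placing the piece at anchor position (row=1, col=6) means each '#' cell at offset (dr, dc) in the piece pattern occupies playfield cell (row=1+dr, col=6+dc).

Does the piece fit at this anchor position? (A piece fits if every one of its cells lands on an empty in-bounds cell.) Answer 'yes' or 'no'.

Answer: no

Derivation:
Check each piece cell at anchor (1, 6):
  offset (0,0) -> (1,6): empty -> OK
  offset (0,1) -> (1,7): empty -> OK
  offset (1,0) -> (2,6): empty -> OK
  offset (1,1) -> (2,7): occupied ('#') -> FAIL
All cells valid: no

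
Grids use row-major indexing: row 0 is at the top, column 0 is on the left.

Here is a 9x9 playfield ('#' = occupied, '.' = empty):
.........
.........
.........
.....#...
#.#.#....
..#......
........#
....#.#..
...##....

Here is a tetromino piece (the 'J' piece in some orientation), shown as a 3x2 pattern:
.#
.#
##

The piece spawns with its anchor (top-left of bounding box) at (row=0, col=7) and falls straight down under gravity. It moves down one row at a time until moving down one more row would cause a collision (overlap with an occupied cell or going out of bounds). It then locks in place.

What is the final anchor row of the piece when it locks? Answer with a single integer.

Spawn at (row=0, col=7). Try each row:
  row 0: fits
  row 1: fits
  row 2: fits
  row 3: fits
  row 4: blocked -> lock at row 3

Answer: 3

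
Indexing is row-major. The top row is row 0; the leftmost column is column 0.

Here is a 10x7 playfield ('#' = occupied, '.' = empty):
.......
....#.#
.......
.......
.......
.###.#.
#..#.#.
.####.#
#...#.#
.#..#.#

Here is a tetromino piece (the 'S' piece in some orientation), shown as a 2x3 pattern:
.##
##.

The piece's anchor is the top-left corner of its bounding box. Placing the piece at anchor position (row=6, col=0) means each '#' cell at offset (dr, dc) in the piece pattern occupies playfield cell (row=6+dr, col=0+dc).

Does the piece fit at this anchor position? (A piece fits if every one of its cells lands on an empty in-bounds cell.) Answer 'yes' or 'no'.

Check each piece cell at anchor (6, 0):
  offset (0,1) -> (6,1): empty -> OK
  offset (0,2) -> (6,2): empty -> OK
  offset (1,0) -> (7,0): empty -> OK
  offset (1,1) -> (7,1): occupied ('#') -> FAIL
All cells valid: no

Answer: no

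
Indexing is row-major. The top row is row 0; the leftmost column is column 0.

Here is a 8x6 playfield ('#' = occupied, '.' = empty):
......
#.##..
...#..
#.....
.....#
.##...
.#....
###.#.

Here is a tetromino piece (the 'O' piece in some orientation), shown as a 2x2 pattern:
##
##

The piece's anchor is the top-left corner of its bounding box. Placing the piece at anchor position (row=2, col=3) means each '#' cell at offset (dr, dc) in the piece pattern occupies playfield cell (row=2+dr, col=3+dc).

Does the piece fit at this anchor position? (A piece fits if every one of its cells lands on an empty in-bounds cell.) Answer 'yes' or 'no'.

Check each piece cell at anchor (2, 3):
  offset (0,0) -> (2,3): occupied ('#') -> FAIL
  offset (0,1) -> (2,4): empty -> OK
  offset (1,0) -> (3,3): empty -> OK
  offset (1,1) -> (3,4): empty -> OK
All cells valid: no

Answer: no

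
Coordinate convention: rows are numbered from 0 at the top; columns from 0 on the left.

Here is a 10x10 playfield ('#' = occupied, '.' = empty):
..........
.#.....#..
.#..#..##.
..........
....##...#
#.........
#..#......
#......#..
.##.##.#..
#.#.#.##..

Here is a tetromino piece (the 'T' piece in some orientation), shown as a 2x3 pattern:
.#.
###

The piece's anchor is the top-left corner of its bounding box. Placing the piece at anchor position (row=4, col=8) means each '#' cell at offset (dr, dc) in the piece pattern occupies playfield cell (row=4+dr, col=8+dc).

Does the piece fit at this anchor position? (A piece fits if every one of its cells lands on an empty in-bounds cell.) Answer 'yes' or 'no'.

Check each piece cell at anchor (4, 8):
  offset (0,1) -> (4,9): occupied ('#') -> FAIL
  offset (1,0) -> (5,8): empty -> OK
  offset (1,1) -> (5,9): empty -> OK
  offset (1,2) -> (5,10): out of bounds -> FAIL
All cells valid: no

Answer: no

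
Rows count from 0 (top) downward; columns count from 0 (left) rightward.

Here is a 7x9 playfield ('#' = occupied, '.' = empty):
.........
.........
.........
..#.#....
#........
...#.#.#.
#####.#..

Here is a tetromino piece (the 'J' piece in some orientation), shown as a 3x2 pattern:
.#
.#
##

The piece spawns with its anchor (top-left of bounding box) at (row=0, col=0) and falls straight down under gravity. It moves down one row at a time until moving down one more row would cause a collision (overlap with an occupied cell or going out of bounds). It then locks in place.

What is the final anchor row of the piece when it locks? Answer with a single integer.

Answer: 1

Derivation:
Spawn at (row=0, col=0). Try each row:
  row 0: fits
  row 1: fits
  row 2: blocked -> lock at row 1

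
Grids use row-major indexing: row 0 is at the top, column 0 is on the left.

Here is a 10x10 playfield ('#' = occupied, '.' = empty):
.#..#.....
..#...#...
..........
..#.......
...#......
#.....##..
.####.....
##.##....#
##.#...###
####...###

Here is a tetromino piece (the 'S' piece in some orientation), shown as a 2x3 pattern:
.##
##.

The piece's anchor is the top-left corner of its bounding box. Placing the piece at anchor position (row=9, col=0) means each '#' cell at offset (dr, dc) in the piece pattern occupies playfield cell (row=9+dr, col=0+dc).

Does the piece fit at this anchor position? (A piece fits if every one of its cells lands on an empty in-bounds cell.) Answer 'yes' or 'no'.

Answer: no

Derivation:
Check each piece cell at anchor (9, 0):
  offset (0,1) -> (9,1): occupied ('#') -> FAIL
  offset (0,2) -> (9,2): occupied ('#') -> FAIL
  offset (1,0) -> (10,0): out of bounds -> FAIL
  offset (1,1) -> (10,1): out of bounds -> FAIL
All cells valid: no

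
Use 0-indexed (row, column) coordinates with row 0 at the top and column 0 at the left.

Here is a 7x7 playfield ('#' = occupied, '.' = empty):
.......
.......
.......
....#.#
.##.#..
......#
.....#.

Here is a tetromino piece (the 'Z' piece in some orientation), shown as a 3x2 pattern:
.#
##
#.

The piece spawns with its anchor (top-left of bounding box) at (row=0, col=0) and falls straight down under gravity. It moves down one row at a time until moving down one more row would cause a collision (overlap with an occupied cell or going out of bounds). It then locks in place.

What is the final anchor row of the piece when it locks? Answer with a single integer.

Answer: 2

Derivation:
Spawn at (row=0, col=0). Try each row:
  row 0: fits
  row 1: fits
  row 2: fits
  row 3: blocked -> lock at row 2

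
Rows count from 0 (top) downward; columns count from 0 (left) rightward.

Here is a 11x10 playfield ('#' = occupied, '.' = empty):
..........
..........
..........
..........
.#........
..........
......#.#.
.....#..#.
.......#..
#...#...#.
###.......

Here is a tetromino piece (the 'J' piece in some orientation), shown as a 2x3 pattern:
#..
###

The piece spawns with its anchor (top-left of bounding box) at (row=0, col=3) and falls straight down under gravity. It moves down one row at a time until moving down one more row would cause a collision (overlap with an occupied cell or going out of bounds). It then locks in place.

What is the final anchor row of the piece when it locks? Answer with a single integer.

Answer: 5

Derivation:
Spawn at (row=0, col=3). Try each row:
  row 0: fits
  row 1: fits
  row 2: fits
  row 3: fits
  row 4: fits
  row 5: fits
  row 6: blocked -> lock at row 5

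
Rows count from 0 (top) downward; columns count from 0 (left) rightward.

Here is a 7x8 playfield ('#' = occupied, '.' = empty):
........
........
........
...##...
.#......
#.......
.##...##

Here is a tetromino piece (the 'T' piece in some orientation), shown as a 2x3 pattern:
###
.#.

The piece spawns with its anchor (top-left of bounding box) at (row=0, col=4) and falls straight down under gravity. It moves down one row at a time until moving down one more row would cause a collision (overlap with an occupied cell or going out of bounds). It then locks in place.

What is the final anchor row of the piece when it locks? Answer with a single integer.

Spawn at (row=0, col=4). Try each row:
  row 0: fits
  row 1: fits
  row 2: fits
  row 3: blocked -> lock at row 2

Answer: 2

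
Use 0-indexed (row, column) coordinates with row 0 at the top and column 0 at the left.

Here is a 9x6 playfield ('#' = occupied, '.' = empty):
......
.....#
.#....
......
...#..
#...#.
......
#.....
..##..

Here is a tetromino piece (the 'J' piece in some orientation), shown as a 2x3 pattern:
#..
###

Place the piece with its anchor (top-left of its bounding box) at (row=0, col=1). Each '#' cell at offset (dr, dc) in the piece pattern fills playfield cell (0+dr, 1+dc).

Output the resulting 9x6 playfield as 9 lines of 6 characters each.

Answer: .#....
.###.#
.#....
......
...#..
#...#.
......
#.....
..##..

Derivation:
Fill (0+0,1+0) = (0,1)
Fill (0+1,1+0) = (1,1)
Fill (0+1,1+1) = (1,2)
Fill (0+1,1+2) = (1,3)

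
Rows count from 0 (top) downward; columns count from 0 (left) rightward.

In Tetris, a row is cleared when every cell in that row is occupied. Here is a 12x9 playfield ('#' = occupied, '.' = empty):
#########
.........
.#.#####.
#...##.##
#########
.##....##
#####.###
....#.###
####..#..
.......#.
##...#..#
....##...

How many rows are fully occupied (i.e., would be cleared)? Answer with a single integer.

Check each row:
  row 0: 0 empty cells -> FULL (clear)
  row 1: 9 empty cells -> not full
  row 2: 3 empty cells -> not full
  row 3: 4 empty cells -> not full
  row 4: 0 empty cells -> FULL (clear)
  row 5: 5 empty cells -> not full
  row 6: 1 empty cell -> not full
  row 7: 5 empty cells -> not full
  row 8: 4 empty cells -> not full
  row 9: 8 empty cells -> not full
  row 10: 5 empty cells -> not full
  row 11: 7 empty cells -> not full
Total rows cleared: 2

Answer: 2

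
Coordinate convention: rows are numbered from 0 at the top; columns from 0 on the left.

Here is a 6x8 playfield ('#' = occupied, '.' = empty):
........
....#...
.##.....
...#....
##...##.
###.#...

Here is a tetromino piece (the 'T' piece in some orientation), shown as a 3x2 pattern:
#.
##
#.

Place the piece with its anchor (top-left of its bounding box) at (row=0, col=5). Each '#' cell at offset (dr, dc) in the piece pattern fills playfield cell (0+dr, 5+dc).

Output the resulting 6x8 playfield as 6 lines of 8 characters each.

Fill (0+0,5+0) = (0,5)
Fill (0+1,5+0) = (1,5)
Fill (0+1,5+1) = (1,6)
Fill (0+2,5+0) = (2,5)

Answer: .....#..
....###.
.##..#..
...#....
##...##.
###.#...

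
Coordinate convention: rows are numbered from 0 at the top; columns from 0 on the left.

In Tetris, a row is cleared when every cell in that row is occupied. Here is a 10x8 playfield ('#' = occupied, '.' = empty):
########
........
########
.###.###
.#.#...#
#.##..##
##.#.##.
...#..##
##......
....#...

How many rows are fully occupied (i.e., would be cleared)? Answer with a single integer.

Answer: 2

Derivation:
Check each row:
  row 0: 0 empty cells -> FULL (clear)
  row 1: 8 empty cells -> not full
  row 2: 0 empty cells -> FULL (clear)
  row 3: 2 empty cells -> not full
  row 4: 5 empty cells -> not full
  row 5: 3 empty cells -> not full
  row 6: 3 empty cells -> not full
  row 7: 5 empty cells -> not full
  row 8: 6 empty cells -> not full
  row 9: 7 empty cells -> not full
Total rows cleared: 2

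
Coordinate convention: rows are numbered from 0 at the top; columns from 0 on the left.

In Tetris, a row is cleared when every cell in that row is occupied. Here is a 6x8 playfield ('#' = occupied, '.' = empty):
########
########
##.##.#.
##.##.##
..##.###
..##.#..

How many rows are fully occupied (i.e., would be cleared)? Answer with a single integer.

Check each row:
  row 0: 0 empty cells -> FULL (clear)
  row 1: 0 empty cells -> FULL (clear)
  row 2: 3 empty cells -> not full
  row 3: 2 empty cells -> not full
  row 4: 3 empty cells -> not full
  row 5: 5 empty cells -> not full
Total rows cleared: 2

Answer: 2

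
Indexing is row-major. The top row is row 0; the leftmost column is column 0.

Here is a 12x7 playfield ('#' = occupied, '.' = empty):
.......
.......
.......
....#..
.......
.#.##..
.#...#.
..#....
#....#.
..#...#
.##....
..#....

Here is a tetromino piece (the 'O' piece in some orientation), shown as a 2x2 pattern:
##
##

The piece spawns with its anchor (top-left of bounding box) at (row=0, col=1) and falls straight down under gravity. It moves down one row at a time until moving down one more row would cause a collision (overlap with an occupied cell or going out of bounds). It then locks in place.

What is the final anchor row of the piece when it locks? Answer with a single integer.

Answer: 3

Derivation:
Spawn at (row=0, col=1). Try each row:
  row 0: fits
  row 1: fits
  row 2: fits
  row 3: fits
  row 4: blocked -> lock at row 3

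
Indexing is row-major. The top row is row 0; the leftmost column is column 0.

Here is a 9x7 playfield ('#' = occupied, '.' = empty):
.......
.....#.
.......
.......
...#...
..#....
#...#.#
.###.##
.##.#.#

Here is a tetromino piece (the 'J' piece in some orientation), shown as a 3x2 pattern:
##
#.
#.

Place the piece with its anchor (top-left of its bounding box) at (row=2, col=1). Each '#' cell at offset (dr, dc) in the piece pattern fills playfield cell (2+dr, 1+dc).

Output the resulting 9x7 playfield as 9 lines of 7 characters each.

Fill (2+0,1+0) = (2,1)
Fill (2+0,1+1) = (2,2)
Fill (2+1,1+0) = (3,1)
Fill (2+2,1+0) = (4,1)

Answer: .......
.....#.
.##....
.#.....
.#.#...
..#....
#...#.#
.###.##
.##.#.#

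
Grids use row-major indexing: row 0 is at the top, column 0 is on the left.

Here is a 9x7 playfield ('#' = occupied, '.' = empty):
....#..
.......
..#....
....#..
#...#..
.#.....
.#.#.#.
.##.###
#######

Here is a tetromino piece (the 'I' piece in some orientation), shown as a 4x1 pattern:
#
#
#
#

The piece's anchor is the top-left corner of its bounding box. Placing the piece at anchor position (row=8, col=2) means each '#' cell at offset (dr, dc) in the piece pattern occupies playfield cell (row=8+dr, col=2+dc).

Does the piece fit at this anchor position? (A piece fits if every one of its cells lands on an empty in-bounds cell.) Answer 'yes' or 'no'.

Check each piece cell at anchor (8, 2):
  offset (0,0) -> (8,2): occupied ('#') -> FAIL
  offset (1,0) -> (9,2): out of bounds -> FAIL
  offset (2,0) -> (10,2): out of bounds -> FAIL
  offset (3,0) -> (11,2): out of bounds -> FAIL
All cells valid: no

Answer: no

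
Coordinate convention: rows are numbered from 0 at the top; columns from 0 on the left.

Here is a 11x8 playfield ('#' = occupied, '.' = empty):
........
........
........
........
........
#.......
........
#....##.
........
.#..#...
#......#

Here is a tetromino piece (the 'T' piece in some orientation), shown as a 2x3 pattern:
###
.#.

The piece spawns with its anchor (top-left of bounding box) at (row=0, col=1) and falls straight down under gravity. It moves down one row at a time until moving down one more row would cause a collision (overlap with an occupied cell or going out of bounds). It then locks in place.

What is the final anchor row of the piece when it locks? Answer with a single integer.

Spawn at (row=0, col=1). Try each row:
  row 0: fits
  row 1: fits
  row 2: fits
  row 3: fits
  row 4: fits
  row 5: fits
  row 6: fits
  row 7: fits
  row 8: fits
  row 9: blocked -> lock at row 8

Answer: 8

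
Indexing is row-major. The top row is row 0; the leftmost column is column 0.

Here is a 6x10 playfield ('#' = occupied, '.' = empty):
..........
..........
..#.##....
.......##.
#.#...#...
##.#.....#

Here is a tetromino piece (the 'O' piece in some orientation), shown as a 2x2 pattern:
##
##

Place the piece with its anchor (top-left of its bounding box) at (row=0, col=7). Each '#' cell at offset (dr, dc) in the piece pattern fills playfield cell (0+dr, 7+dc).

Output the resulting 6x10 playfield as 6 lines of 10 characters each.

Fill (0+0,7+0) = (0,7)
Fill (0+0,7+1) = (0,8)
Fill (0+1,7+0) = (1,7)
Fill (0+1,7+1) = (1,8)

Answer: .......##.
.......##.
..#.##....
.......##.
#.#...#...
##.#.....#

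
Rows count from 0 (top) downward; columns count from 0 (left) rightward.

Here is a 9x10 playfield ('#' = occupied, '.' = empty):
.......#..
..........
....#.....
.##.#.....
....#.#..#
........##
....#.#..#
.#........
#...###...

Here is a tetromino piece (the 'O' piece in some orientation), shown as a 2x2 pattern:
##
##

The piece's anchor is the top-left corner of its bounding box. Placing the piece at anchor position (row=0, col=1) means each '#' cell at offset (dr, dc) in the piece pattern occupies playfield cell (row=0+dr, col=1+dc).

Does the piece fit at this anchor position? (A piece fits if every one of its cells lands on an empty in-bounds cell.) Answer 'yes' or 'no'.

Check each piece cell at anchor (0, 1):
  offset (0,0) -> (0,1): empty -> OK
  offset (0,1) -> (0,2): empty -> OK
  offset (1,0) -> (1,1): empty -> OK
  offset (1,1) -> (1,2): empty -> OK
All cells valid: yes

Answer: yes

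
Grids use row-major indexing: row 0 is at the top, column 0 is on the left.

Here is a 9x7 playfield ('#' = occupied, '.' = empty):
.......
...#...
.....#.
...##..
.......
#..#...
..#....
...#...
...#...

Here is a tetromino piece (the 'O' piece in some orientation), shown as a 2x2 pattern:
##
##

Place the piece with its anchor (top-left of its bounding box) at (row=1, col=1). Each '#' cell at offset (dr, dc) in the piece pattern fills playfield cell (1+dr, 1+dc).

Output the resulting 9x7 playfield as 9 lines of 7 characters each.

Fill (1+0,1+0) = (1,1)
Fill (1+0,1+1) = (1,2)
Fill (1+1,1+0) = (2,1)
Fill (1+1,1+1) = (2,2)

Answer: .......
.###...
.##..#.
...##..
.......
#..#...
..#....
...#...
...#...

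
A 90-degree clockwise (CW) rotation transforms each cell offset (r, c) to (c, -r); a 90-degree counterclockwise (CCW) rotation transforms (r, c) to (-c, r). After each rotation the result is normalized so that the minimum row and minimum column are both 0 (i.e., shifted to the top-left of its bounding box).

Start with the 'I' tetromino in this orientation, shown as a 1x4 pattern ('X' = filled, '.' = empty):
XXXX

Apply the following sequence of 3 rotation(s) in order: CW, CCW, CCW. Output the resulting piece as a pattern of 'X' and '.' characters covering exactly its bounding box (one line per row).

Answer: X
X
X
X

Derivation:
Start:
XXXX
After rotation 1 (CW):
X
X
X
X
After rotation 2 (CCW):
XXXX
After rotation 3 (CCW):
X
X
X
X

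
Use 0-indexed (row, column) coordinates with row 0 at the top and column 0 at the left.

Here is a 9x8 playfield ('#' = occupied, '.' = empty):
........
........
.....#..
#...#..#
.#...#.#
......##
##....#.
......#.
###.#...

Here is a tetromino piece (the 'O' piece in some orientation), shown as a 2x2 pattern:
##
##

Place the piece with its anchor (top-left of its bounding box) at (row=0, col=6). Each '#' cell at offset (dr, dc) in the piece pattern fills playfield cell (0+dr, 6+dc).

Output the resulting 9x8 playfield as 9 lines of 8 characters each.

Answer: ......##
......##
.....#..
#...#..#
.#...#.#
......##
##....#.
......#.
###.#...

Derivation:
Fill (0+0,6+0) = (0,6)
Fill (0+0,6+1) = (0,7)
Fill (0+1,6+0) = (1,6)
Fill (0+1,6+1) = (1,7)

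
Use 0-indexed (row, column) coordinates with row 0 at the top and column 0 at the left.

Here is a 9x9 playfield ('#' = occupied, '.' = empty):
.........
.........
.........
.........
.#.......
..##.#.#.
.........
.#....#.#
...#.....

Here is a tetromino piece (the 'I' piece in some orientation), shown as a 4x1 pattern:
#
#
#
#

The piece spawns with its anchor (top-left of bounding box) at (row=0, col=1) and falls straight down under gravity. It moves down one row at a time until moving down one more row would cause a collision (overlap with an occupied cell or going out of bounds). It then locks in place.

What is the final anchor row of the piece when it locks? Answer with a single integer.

Spawn at (row=0, col=1). Try each row:
  row 0: fits
  row 1: blocked -> lock at row 0

Answer: 0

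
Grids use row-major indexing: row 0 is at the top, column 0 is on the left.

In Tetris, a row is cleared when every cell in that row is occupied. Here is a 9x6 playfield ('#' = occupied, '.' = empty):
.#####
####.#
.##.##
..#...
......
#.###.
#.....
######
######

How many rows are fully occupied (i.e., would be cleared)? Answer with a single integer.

Check each row:
  row 0: 1 empty cell -> not full
  row 1: 1 empty cell -> not full
  row 2: 2 empty cells -> not full
  row 3: 5 empty cells -> not full
  row 4: 6 empty cells -> not full
  row 5: 2 empty cells -> not full
  row 6: 5 empty cells -> not full
  row 7: 0 empty cells -> FULL (clear)
  row 8: 0 empty cells -> FULL (clear)
Total rows cleared: 2

Answer: 2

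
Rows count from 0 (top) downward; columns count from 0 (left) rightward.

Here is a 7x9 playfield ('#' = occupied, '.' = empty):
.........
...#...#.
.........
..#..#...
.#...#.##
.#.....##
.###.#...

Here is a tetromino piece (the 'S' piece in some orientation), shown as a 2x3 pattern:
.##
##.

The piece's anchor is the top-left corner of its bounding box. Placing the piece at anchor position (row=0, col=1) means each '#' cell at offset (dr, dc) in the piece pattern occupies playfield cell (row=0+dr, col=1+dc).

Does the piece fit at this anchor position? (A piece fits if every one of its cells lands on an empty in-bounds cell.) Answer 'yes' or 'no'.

Check each piece cell at anchor (0, 1):
  offset (0,1) -> (0,2): empty -> OK
  offset (0,2) -> (0,3): empty -> OK
  offset (1,0) -> (1,1): empty -> OK
  offset (1,1) -> (1,2): empty -> OK
All cells valid: yes

Answer: yes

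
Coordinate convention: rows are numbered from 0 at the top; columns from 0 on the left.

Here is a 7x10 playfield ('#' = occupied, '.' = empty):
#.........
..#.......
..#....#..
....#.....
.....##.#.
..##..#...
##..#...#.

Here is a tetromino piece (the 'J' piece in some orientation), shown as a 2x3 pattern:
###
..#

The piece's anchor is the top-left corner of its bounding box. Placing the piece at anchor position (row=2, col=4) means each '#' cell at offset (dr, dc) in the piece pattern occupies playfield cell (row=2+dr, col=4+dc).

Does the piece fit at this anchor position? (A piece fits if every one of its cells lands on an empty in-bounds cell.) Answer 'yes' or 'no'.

Check each piece cell at anchor (2, 4):
  offset (0,0) -> (2,4): empty -> OK
  offset (0,1) -> (2,5): empty -> OK
  offset (0,2) -> (2,6): empty -> OK
  offset (1,2) -> (3,6): empty -> OK
All cells valid: yes

Answer: yes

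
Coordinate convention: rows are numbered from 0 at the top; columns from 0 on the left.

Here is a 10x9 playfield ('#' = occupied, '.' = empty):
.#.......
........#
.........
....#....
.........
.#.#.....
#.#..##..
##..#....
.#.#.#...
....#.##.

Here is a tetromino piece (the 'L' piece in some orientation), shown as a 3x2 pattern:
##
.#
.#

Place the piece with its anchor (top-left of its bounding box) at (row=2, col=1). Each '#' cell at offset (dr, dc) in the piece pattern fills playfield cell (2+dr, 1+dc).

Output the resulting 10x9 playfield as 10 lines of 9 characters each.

Fill (2+0,1+0) = (2,1)
Fill (2+0,1+1) = (2,2)
Fill (2+1,1+1) = (3,2)
Fill (2+2,1+1) = (4,2)

Answer: .#.......
........#
.##......
..#.#....
..#......
.#.#.....
#.#..##..
##..#....
.#.#.#...
....#.##.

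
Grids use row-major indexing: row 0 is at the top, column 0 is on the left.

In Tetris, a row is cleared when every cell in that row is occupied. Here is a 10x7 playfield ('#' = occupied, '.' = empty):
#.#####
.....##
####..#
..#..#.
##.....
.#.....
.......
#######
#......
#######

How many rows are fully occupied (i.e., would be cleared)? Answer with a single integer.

Answer: 2

Derivation:
Check each row:
  row 0: 1 empty cell -> not full
  row 1: 5 empty cells -> not full
  row 2: 2 empty cells -> not full
  row 3: 5 empty cells -> not full
  row 4: 5 empty cells -> not full
  row 5: 6 empty cells -> not full
  row 6: 7 empty cells -> not full
  row 7: 0 empty cells -> FULL (clear)
  row 8: 6 empty cells -> not full
  row 9: 0 empty cells -> FULL (clear)
Total rows cleared: 2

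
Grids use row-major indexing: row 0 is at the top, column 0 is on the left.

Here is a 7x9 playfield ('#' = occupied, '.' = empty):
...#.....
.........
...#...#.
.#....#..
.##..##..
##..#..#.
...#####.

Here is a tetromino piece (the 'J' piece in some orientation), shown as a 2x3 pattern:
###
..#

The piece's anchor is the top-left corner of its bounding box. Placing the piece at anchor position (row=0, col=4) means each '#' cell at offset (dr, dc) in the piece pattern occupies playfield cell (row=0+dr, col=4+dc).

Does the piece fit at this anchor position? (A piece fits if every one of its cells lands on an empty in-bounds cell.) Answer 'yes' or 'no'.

Answer: yes

Derivation:
Check each piece cell at anchor (0, 4):
  offset (0,0) -> (0,4): empty -> OK
  offset (0,1) -> (0,5): empty -> OK
  offset (0,2) -> (0,6): empty -> OK
  offset (1,2) -> (1,6): empty -> OK
All cells valid: yes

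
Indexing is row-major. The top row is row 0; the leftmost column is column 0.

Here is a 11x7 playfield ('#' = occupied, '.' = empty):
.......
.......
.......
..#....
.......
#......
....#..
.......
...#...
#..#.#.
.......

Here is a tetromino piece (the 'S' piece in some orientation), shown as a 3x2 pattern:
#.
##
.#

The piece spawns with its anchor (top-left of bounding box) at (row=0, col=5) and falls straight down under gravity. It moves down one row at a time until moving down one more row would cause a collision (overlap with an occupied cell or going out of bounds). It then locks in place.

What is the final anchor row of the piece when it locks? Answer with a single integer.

Spawn at (row=0, col=5). Try each row:
  row 0: fits
  row 1: fits
  row 2: fits
  row 3: fits
  row 4: fits
  row 5: fits
  row 6: fits
  row 7: fits
  row 8: blocked -> lock at row 7

Answer: 7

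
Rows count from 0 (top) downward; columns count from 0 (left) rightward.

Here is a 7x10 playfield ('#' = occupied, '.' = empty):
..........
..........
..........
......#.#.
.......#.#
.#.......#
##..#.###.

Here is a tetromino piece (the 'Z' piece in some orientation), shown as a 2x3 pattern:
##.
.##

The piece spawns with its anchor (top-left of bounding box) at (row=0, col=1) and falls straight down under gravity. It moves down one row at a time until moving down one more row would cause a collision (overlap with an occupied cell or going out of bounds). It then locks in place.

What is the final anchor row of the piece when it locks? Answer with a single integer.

Spawn at (row=0, col=1). Try each row:
  row 0: fits
  row 1: fits
  row 2: fits
  row 3: fits
  row 4: fits
  row 5: blocked -> lock at row 4

Answer: 4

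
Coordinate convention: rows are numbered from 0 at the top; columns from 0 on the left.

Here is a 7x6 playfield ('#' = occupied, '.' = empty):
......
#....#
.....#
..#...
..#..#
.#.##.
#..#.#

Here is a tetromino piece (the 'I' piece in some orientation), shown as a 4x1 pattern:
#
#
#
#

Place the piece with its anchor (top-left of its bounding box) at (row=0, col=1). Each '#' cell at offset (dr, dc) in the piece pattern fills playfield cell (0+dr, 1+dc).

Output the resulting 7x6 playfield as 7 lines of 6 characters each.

Fill (0+0,1+0) = (0,1)
Fill (0+1,1+0) = (1,1)
Fill (0+2,1+0) = (2,1)
Fill (0+3,1+0) = (3,1)

Answer: .#....
##...#
.#...#
.##...
..#..#
.#.##.
#..#.#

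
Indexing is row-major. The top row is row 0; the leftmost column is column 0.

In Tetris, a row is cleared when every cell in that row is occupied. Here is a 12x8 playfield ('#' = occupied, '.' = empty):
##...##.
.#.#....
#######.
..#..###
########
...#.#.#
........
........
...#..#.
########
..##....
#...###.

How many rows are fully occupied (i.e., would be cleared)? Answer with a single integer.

Check each row:
  row 0: 4 empty cells -> not full
  row 1: 6 empty cells -> not full
  row 2: 1 empty cell -> not full
  row 3: 4 empty cells -> not full
  row 4: 0 empty cells -> FULL (clear)
  row 5: 5 empty cells -> not full
  row 6: 8 empty cells -> not full
  row 7: 8 empty cells -> not full
  row 8: 6 empty cells -> not full
  row 9: 0 empty cells -> FULL (clear)
  row 10: 6 empty cells -> not full
  row 11: 4 empty cells -> not full
Total rows cleared: 2

Answer: 2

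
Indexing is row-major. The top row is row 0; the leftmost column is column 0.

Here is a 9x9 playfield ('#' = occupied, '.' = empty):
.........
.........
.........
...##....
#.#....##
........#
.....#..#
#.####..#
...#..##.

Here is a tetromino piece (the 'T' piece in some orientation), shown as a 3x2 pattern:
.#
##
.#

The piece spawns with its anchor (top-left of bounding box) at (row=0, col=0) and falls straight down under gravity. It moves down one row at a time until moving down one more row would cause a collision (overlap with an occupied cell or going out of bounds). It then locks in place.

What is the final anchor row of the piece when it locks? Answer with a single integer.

Spawn at (row=0, col=0). Try each row:
  row 0: fits
  row 1: fits
  row 2: fits
  row 3: blocked -> lock at row 2

Answer: 2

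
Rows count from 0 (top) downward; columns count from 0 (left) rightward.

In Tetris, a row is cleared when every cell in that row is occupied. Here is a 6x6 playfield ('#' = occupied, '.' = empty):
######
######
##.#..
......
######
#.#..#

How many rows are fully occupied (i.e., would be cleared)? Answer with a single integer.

Check each row:
  row 0: 0 empty cells -> FULL (clear)
  row 1: 0 empty cells -> FULL (clear)
  row 2: 3 empty cells -> not full
  row 3: 6 empty cells -> not full
  row 4: 0 empty cells -> FULL (clear)
  row 5: 3 empty cells -> not full
Total rows cleared: 3

Answer: 3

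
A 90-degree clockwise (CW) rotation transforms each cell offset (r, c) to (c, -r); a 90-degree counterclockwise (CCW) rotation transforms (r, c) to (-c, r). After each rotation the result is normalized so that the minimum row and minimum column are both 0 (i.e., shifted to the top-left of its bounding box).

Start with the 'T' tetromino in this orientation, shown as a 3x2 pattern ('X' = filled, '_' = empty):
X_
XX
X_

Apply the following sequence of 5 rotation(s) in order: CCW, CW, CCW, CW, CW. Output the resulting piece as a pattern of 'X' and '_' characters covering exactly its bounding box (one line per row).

Start:
X_
XX
X_
After rotation 1 (CCW):
_X_
XXX
After rotation 2 (CW):
X_
XX
X_
After rotation 3 (CCW):
_X_
XXX
After rotation 4 (CW):
X_
XX
X_
After rotation 5 (CW):
XXX
_X_

Answer: XXX
_X_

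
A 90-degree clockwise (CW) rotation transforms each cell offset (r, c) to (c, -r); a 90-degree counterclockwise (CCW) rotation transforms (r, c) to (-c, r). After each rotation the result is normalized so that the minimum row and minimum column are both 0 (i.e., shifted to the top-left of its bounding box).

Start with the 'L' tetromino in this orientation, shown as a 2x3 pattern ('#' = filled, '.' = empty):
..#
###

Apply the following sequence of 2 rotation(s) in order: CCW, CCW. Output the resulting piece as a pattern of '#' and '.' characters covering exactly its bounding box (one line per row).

Answer: ###
#..

Derivation:
Start:
..#
###
After rotation 1 (CCW):
##
.#
.#
After rotation 2 (CCW):
###
#..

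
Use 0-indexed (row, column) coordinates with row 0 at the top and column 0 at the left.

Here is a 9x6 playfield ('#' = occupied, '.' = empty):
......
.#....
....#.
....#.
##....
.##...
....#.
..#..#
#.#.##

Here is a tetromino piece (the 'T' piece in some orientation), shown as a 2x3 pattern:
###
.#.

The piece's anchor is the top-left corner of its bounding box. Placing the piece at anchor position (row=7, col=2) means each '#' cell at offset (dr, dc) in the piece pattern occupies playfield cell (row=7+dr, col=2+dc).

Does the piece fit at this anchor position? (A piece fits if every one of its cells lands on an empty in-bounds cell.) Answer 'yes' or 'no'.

Answer: no

Derivation:
Check each piece cell at anchor (7, 2):
  offset (0,0) -> (7,2): occupied ('#') -> FAIL
  offset (0,1) -> (7,3): empty -> OK
  offset (0,2) -> (7,4): empty -> OK
  offset (1,1) -> (8,3): empty -> OK
All cells valid: no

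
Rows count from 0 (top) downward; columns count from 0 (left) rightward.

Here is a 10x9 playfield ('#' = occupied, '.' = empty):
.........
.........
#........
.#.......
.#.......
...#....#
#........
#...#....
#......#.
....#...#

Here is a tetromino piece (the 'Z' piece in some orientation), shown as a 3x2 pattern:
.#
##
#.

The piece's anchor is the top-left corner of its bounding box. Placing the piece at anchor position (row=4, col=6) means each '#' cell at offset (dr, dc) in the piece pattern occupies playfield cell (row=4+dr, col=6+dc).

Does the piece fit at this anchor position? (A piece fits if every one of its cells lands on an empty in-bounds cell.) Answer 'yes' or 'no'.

Answer: yes

Derivation:
Check each piece cell at anchor (4, 6):
  offset (0,1) -> (4,7): empty -> OK
  offset (1,0) -> (5,6): empty -> OK
  offset (1,1) -> (5,7): empty -> OK
  offset (2,0) -> (6,6): empty -> OK
All cells valid: yes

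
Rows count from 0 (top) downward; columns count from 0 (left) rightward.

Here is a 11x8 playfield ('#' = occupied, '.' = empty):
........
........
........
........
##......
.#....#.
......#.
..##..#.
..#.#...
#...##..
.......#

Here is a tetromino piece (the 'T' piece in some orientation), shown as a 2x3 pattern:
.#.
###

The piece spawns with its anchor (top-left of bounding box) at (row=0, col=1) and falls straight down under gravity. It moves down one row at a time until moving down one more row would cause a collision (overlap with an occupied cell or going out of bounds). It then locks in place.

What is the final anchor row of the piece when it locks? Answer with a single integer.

Spawn at (row=0, col=1). Try each row:
  row 0: fits
  row 1: fits
  row 2: fits
  row 3: blocked -> lock at row 2

Answer: 2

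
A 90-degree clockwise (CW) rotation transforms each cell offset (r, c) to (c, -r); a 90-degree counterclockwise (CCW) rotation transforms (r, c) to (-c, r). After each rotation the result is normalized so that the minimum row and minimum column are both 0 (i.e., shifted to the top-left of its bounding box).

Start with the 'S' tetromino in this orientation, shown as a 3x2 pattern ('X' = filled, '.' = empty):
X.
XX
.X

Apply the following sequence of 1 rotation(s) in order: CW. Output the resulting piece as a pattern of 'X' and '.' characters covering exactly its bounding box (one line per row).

Start:
X.
XX
.X
After rotation 1 (CW):
.XX
XX.

Answer: .XX
XX.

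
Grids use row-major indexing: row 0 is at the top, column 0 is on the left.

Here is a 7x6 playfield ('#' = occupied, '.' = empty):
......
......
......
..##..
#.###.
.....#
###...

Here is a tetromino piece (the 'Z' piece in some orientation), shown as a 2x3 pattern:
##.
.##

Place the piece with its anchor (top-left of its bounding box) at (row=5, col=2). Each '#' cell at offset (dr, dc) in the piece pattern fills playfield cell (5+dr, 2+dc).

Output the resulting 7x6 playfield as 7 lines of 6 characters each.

Answer: ......
......
......
..##..
#.###.
..##.#
#####.

Derivation:
Fill (5+0,2+0) = (5,2)
Fill (5+0,2+1) = (5,3)
Fill (5+1,2+1) = (6,3)
Fill (5+1,2+2) = (6,4)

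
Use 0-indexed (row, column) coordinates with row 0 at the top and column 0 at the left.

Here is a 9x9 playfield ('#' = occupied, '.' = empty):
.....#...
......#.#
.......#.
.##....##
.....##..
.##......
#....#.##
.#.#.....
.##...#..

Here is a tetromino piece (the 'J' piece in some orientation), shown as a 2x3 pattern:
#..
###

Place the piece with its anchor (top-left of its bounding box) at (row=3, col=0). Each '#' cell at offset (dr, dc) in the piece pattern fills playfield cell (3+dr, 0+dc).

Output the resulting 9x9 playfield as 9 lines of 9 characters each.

Answer: .....#...
......#.#
.......#.
###....##
###..##..
.##......
#....#.##
.#.#.....
.##...#..

Derivation:
Fill (3+0,0+0) = (3,0)
Fill (3+1,0+0) = (4,0)
Fill (3+1,0+1) = (4,1)
Fill (3+1,0+2) = (4,2)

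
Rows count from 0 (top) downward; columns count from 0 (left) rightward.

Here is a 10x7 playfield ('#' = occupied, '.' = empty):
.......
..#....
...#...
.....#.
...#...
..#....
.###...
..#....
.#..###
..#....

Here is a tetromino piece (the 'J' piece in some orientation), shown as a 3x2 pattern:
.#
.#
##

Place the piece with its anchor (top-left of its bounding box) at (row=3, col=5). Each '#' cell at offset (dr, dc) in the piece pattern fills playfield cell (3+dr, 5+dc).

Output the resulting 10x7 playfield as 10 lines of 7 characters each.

Fill (3+0,5+1) = (3,6)
Fill (3+1,5+1) = (4,6)
Fill (3+2,5+0) = (5,5)
Fill (3+2,5+1) = (5,6)

Answer: .......
..#....
...#...
.....##
...#..#
..#..##
.###...
..#....
.#..###
..#....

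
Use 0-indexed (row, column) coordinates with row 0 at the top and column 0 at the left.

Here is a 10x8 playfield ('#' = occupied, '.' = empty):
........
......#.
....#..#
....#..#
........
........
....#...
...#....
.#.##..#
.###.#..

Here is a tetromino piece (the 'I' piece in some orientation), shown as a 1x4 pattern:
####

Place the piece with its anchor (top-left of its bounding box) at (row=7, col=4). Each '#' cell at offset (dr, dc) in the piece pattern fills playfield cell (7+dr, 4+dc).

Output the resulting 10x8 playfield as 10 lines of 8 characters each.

Fill (7+0,4+0) = (7,4)
Fill (7+0,4+1) = (7,5)
Fill (7+0,4+2) = (7,6)
Fill (7+0,4+3) = (7,7)

Answer: ........
......#.
....#..#
....#..#
........
........
....#...
...#####
.#.##..#
.###.#..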